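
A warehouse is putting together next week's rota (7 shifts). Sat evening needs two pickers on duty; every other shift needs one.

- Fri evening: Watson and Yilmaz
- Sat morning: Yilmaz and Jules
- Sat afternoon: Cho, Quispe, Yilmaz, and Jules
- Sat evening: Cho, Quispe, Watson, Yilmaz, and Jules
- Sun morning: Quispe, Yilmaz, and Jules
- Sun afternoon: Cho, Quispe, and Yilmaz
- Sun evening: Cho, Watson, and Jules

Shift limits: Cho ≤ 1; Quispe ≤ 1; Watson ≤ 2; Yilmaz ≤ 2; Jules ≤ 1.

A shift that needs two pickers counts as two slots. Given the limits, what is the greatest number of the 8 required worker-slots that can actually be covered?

Total capacity across all pickers is 1+1+2+2+1 = 7, and 8 slots are needed, so at most 7 can be filled.
An assignment achieving 7: Fri evening→Watson, Sat morning→Yilmaz, Sat afternoon→Yilmaz, Sat evening→Jules, Sun morning→Quispe, Sun afternoon→Cho, Sun evening→Watson.
Loads: Cho 1/1, Quispe 1/1, Watson 2/2, Yilmaz 2/2, Jules 1/1.

7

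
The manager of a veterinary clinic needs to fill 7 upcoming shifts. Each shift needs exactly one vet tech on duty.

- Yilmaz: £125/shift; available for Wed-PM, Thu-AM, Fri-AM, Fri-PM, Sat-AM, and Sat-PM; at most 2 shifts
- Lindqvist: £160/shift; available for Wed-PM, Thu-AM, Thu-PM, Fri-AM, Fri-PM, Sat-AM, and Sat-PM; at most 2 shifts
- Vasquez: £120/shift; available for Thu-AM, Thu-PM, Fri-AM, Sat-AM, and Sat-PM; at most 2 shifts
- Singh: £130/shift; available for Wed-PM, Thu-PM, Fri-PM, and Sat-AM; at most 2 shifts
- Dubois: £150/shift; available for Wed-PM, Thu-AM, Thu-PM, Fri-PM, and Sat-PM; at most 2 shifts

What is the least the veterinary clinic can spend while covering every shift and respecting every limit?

Picking the cheapest available vet tech for each shift independently would cost £850, but that ignores the shift limits.
An optimal schedule: Wed-PM→Yilmaz, Thu-AM→Vasquez, Thu-PM→Singh, Fri-AM→Vasquez, Fri-PM→Yilmaz, Sat-AM→Singh, Sat-PM→Dubois.
Total: 125 + 120 + 130 + 120 + 125 + 130 + 150 = £900.

£900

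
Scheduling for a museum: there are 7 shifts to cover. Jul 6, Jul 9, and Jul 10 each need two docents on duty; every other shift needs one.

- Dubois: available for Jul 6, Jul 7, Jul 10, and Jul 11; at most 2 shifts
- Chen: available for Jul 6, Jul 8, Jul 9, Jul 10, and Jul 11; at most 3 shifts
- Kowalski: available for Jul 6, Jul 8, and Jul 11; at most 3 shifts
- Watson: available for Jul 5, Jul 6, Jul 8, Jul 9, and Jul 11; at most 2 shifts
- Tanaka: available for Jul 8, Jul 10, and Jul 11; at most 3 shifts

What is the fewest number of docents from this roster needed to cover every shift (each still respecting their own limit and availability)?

10 slots to fill and no one can take more than 3, so at least ⌈10/3⌉ = 4 docents are needed.
Dubois, Chen, Kowalski, and Watson alone can cover everything: Jul 5→Watson, Jul 6→Chen+Kowalski, Jul 7→Dubois, Jul 8→Kowalski, Jul 9→Chen+Watson, Jul 10→Dubois+Chen, Jul 11→Kowalski.

4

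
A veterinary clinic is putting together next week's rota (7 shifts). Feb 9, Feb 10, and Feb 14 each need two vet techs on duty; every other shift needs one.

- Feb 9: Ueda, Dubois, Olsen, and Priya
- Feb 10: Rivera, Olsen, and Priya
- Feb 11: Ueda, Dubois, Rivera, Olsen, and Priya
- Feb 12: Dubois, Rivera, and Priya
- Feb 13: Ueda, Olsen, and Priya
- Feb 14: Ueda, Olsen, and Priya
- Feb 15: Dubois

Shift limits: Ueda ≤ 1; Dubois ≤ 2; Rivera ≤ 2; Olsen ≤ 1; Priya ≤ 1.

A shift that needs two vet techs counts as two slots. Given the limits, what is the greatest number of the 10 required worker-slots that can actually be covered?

7

Total capacity across all vet techs is 1+2+2+1+1 = 7, and 10 slots are needed, so at most 7 can be filled.
An assignment achieving 7: Feb 10→Rivera+Olsen, Feb 11→Rivera, Feb 12→Dubois, Feb 13→Ueda, Feb 14→Priya, Feb 15→Dubois.
Loads: Ueda 1/1, Dubois 2/2, Rivera 2/2, Olsen 1/1, Priya 1/1.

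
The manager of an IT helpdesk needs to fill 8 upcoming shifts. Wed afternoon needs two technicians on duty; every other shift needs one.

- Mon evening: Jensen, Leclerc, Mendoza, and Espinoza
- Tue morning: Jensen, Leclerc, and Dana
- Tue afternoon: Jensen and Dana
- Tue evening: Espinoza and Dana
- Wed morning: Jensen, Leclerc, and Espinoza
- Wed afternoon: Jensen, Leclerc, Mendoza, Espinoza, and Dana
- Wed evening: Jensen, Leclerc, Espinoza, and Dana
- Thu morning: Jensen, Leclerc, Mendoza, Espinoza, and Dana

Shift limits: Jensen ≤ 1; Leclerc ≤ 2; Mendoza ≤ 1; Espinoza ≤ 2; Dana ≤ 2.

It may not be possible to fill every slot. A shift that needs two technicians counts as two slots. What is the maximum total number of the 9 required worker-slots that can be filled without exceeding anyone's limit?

8

Total capacity across all technicians is 1+2+1+2+2 = 8, and 9 slots are needed, so at most 8 can be filled.
An assignment achieving 8: Mon evening→Mendoza, Tue morning→Leclerc, Tue afternoon→Jensen, Tue evening→Espinoza, Wed morning→Leclerc, Wed afternoon→Dana, Wed evening→Espinoza, Thu morning→Dana.
Loads: Jensen 1/1, Leclerc 2/2, Mendoza 1/1, Espinoza 2/2, Dana 2/2.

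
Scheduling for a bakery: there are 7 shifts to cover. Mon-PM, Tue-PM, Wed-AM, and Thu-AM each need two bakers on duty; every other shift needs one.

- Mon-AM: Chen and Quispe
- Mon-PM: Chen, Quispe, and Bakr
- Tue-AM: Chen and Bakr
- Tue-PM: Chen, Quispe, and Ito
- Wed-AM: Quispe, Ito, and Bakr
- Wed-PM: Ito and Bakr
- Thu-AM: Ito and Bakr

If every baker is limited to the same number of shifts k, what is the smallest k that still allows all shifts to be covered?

With 4 bakers and 11 worker-slots to fill, someone must work at least ⌈11/4⌉ = 3 shifts, so k ≥ 3.
k = 3 works: Mon-AM→Chen, Mon-PM→Chen+Quispe, Tue-AM→Chen, Tue-PM→Quispe+Ito, Wed-AM→Quispe+Bakr, Wed-PM→Ito, Thu-AM→Ito+Bakr.
Loads: Chen 3, Quispe 3, Ito 3, Bakr 2 — all ≤ 3.

3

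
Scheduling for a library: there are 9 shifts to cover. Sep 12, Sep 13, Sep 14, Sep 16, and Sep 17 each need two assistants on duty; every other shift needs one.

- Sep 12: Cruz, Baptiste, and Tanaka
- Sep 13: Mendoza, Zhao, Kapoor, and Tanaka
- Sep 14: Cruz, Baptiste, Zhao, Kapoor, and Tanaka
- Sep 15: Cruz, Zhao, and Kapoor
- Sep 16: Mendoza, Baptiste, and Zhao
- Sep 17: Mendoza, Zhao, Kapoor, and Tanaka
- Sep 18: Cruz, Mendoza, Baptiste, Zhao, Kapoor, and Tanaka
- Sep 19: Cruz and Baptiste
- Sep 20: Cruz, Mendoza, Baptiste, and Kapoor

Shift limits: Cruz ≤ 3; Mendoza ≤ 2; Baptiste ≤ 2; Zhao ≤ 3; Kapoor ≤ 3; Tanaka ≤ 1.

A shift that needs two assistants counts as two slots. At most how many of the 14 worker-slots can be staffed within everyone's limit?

14

Total capacity across all assistants is 3+2+2+3+3+1 = 14, and 14 slots are needed, so at most 14 can be filled.
An assignment achieving 14: Sep 12→Cruz+Baptiste, Sep 13→Mendoza+Zhao, Sep 14→Zhao+Kapoor, Sep 15→Cruz, Sep 16→Mendoza+Baptiste, Sep 17→Zhao+Kapoor, Sep 18→Tanaka, Sep 19→Cruz, Sep 20→Kapoor.
Loads: Cruz 3/3, Mendoza 2/2, Baptiste 2/2, Zhao 3/3, Kapoor 3/3, Tanaka 1/1.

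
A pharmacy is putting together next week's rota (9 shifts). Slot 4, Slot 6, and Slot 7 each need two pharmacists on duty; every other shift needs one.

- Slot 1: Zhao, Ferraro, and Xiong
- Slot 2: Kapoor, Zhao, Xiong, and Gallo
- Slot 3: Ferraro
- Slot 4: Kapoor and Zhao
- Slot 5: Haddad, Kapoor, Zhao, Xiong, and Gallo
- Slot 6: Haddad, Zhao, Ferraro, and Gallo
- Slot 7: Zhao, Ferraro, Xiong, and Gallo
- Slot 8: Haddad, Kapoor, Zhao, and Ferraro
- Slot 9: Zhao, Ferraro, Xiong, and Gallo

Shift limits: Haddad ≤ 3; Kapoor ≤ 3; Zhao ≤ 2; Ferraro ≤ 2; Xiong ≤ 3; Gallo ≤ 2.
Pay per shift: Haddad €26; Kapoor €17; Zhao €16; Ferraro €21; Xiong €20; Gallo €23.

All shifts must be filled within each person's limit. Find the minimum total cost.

€231

Slot 3 can only be covered by Ferraro, so that assignment is forced.
Slot 4 can only be covered by Kapoor and Zhao, so that assignment is forced.
Picking the cheapest available pharmacist for each shift independently would cost €207, but that ignores the shift limits.
An optimal schedule: Slot 1→Zhao, Slot 2→Kapoor, Slot 3→Ferraro, Slot 4→Zhao+Kapoor, Slot 5→Xiong, Slot 6→Ferraro+Gallo, Slot 7→Xiong+Gallo, Slot 8→Kapoor, Slot 9→Xiong.
Total: 16 + 17 + 21 + 16 + 17 + 20 + 21 + 23 + 20 + 23 + 17 + 20 = €231.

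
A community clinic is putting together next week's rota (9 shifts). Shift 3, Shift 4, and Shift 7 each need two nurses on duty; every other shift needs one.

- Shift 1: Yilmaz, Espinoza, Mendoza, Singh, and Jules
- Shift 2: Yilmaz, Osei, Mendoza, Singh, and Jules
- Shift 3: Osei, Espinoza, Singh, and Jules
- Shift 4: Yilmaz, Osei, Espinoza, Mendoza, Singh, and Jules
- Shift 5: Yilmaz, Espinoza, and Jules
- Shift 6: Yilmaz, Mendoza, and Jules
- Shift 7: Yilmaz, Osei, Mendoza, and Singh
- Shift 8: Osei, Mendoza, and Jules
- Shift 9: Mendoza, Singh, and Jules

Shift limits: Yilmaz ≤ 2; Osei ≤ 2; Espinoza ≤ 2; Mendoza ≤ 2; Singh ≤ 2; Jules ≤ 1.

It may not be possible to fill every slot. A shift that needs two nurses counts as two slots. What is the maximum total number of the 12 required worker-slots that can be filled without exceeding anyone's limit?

11

Total capacity across all nurses is 2+2+2+2+2+1 = 11, and 12 slots are needed, so at most 11 can be filled.
An assignment achieving 11: Shift 1→Espinoza, Shift 2→Singh, Shift 3→Osei+Espinoza, Shift 4→Jules, Shift 5→Yilmaz, Shift 6→Yilmaz, Shift 7→Mendoza+Singh, Shift 8→Osei, Shift 9→Mendoza.
Loads: Yilmaz 2/2, Osei 2/2, Espinoza 2/2, Mendoza 2/2, Singh 2/2, Jules 1/1.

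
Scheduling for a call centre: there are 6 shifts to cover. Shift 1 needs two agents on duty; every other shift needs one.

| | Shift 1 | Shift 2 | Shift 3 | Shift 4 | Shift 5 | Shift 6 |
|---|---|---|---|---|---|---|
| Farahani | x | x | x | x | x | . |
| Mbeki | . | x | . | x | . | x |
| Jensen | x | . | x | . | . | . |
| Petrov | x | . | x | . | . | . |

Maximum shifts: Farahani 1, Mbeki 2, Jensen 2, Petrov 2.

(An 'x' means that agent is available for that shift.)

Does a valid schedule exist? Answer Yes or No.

No

Total capacity is 7 and 7 slots are needed, so capacity alone doesn't rule it out.
Shifts {Shift 2, Shift 4, Shift 5, Shift 6} need 4 worker-slots in total, but the agents available for any of those shifts (Farahani and Mbeki) can supply at most 3 among them. So no valid schedule exists.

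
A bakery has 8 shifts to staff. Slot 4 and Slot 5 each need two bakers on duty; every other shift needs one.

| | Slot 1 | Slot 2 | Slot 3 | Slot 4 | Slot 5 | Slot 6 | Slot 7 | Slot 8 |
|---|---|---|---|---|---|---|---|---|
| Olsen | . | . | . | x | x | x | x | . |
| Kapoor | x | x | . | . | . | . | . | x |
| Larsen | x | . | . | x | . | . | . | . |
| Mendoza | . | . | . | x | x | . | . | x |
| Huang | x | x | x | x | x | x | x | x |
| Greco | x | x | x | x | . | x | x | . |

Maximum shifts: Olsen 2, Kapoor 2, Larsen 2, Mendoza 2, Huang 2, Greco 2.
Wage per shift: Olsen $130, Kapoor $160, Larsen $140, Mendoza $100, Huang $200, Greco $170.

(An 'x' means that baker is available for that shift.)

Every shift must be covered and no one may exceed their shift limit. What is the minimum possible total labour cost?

Picking the cheapest available baker for each shift independently would cost $1290, but that ignores the shift limits.
An optimal schedule: Slot 1→Larsen, Slot 2→Kapoor, Slot 3→Greco, Slot 4→Mendoza+Larsen, Slot 5→Mendoza+Olsen, Slot 6→Olsen, Slot 7→Greco, Slot 8→Kapoor.
Total: 140 + 160 + 170 + 100 + 140 + 100 + 130 + 130 + 170 + 160 = $1400.

$1400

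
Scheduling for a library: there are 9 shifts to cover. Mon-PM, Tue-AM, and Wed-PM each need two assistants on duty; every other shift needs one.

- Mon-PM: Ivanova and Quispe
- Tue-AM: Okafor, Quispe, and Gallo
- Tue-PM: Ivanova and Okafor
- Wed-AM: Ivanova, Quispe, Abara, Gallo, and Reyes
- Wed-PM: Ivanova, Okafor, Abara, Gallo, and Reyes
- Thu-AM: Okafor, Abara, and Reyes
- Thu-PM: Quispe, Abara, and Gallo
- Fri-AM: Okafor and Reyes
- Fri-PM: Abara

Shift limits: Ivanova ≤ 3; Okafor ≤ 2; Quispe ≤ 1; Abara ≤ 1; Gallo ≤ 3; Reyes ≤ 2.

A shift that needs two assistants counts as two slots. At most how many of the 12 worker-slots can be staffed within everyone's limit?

Total capacity across all assistants is 3+2+1+1+3+2 = 12, and 12 slots are needed, so at most 12 can be filled.
An assignment achieving 12: Mon-PM→Ivanova+Quispe, Tue-AM→Okafor+Gallo, Tue-PM→Ivanova, Wed-AM→Ivanova, Wed-PM→Gallo+Reyes, Thu-AM→Reyes, Thu-PM→Gallo, Fri-AM→Okafor, Fri-PM→Abara.
Loads: Ivanova 3/3, Okafor 2/2, Quispe 1/1, Abara 1/1, Gallo 3/3, Reyes 2/2.

12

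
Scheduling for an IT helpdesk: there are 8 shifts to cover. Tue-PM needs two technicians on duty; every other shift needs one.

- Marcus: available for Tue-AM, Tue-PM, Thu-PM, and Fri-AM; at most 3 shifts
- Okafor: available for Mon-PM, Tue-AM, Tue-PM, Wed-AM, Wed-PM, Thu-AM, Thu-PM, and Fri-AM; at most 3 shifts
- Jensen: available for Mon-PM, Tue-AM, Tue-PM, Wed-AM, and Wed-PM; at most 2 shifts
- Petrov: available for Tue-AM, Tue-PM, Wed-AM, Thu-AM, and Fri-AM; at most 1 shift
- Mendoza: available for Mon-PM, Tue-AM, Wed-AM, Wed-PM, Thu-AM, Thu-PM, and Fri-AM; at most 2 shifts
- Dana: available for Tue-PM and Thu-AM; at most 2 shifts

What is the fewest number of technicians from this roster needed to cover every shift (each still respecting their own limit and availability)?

9 slots to fill and no one can take more than 3, so at least ⌈9/3⌉ = 3 technicians are needed.
Any 3 technicians together have capacity at most 3+3+2 = 8 < 9 slots, so 3 can never suffice.
Marcus, Okafor, Jensen, and Petrov alone can cover everything: Mon-PM→Okafor, Tue-AM→Marcus, Tue-PM→Jensen+Petrov, Wed-AM→Jensen, Wed-PM→Okafor, Thu-AM→Okafor, Thu-PM→Marcus, Fri-AM→Marcus.

4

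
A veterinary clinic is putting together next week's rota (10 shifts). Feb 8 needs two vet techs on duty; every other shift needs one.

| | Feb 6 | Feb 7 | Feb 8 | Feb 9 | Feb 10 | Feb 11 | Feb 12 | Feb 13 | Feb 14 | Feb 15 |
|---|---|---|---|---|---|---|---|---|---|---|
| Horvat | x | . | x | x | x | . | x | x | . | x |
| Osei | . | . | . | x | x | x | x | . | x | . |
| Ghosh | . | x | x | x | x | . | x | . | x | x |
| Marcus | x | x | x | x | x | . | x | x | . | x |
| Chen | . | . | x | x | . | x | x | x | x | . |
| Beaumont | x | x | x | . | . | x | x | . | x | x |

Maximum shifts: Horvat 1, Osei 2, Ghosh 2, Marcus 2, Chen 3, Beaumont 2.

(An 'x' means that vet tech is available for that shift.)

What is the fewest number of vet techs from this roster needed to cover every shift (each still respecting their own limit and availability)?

11 slots to fill and no one can take more than 3, so at least ⌈11/3⌉ = 4 vet techs are needed.
Any 4 vet techs together have capacity at most 3+2+2+2 = 9 < 11 slots, so 4 can never suffice.
Osei, Ghosh, Marcus, Chen, and Beaumont alone can cover everything: Feb 6→Marcus, Feb 7→Ghosh, Feb 8→Chen+Beaumont, Feb 9→Chen, Feb 10→Osei, Feb 11→Osei, Feb 12→Beaumont, Feb 13→Marcus, Feb 14→Chen, Feb 15→Ghosh.

5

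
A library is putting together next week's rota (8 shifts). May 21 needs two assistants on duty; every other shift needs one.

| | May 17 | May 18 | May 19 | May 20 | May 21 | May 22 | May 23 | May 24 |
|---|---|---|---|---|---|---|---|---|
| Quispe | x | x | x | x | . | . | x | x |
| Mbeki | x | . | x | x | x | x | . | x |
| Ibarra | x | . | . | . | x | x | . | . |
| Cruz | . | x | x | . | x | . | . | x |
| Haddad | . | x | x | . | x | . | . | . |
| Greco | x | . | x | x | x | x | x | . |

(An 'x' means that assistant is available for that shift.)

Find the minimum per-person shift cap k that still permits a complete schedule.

With 6 assistants and 9 worker-slots to fill, someone must work at least ⌈9/6⌉ = 2 shifts, so k ≥ 2.
k = 2 works: May 17→Ibarra, May 18→Quispe, May 19→Cruz, May 20→Mbeki, May 21→Ibarra+Haddad, May 22→Mbeki, May 23→Quispe, May 24→Cruz.
Loads: Quispe 2, Mbeki 2, Ibarra 2, Cruz 2, Haddad 1, Greco 0 — all ≤ 2.

2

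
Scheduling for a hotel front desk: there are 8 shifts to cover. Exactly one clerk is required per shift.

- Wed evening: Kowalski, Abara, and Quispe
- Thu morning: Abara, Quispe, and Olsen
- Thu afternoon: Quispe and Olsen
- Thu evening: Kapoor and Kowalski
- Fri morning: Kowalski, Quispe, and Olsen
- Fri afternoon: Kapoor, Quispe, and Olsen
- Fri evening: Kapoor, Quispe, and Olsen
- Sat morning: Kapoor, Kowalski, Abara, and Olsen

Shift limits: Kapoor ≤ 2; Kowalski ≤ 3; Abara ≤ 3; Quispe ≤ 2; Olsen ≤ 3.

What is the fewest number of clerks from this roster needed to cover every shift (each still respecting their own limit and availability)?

8 slots to fill and no one can take more than 3, so at least ⌈8/3⌉ = 3 clerks are needed.
Kapoor, Kowalski, and Olsen alone can cover everything: Wed evening→Kowalski, Thu morning→Olsen, Thu afternoon→Olsen, Thu evening→Kapoor, Fri morning→Kowalski, Fri afternoon→Kapoor, Fri evening→Olsen, Sat morning→Kowalski.

3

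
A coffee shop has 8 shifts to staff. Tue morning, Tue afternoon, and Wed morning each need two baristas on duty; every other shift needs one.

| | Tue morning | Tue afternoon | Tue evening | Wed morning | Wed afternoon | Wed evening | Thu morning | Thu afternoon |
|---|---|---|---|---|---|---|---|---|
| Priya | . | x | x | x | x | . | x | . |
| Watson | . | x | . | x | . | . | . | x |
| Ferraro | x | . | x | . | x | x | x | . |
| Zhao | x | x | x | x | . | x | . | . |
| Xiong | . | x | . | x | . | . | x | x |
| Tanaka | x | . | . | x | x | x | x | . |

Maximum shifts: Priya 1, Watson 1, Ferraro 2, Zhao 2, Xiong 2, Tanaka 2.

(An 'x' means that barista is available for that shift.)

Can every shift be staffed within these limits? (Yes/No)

No

Total capacity is 1+1+2+2+2+2 = 10 but 11 worker-slots are needed — infeasible.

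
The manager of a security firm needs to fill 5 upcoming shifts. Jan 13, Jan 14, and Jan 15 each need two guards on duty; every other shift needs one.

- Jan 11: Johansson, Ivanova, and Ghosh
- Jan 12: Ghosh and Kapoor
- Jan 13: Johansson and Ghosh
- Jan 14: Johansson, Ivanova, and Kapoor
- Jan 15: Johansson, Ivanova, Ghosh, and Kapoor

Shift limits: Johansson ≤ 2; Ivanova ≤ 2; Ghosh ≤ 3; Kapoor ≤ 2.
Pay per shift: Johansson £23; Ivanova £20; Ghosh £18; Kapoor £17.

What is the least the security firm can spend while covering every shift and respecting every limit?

£151

Jan 13 can only be covered by Johansson and Ghosh, so that assignment is forced.
Picking the cheapest available guard for each shift independently would cost £148, but that ignores the shift limits.
An optimal schedule: Jan 11→Ghosh, Jan 12→Kapoor, Jan 13→Ghosh+Johansson, Jan 14→Kapoor+Ivanova, Jan 15→Ghosh+Ivanova.
Total: 18 + 17 + 18 + 23 + 17 + 20 + 18 + 20 = £151.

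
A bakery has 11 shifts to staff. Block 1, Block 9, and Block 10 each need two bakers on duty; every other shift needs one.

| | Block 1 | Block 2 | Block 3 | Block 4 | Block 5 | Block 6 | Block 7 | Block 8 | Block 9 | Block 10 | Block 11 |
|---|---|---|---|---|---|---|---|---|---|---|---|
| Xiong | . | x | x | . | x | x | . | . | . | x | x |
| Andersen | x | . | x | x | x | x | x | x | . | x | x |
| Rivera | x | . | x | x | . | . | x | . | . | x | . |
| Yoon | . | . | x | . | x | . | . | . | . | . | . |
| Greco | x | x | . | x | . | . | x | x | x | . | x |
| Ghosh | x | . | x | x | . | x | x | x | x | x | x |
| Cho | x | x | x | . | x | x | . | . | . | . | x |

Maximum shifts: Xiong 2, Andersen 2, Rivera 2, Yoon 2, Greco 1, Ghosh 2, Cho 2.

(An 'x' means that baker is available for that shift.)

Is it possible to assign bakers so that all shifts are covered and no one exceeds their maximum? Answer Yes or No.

No

Total capacity is 2+2+2+2+1+2+2 = 13 but 14 worker-slots are needed — infeasible.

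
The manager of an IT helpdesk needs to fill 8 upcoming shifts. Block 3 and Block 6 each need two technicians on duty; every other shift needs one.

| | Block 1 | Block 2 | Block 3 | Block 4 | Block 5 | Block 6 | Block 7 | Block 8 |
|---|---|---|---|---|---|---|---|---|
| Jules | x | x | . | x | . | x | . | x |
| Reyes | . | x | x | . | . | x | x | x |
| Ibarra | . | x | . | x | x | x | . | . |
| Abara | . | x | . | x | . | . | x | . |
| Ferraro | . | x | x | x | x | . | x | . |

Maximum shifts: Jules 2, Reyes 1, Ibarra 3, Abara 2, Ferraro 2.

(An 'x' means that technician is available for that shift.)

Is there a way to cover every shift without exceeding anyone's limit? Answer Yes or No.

Total capacity is 10 and 10 slots are needed, so capacity alone doesn't rule it out.
Shifts {Block 1, Block 3, Block 6, Block 8} need 6 worker-slots in total, but the technicians available for any of those shifts (Jules, Reyes, Ibarra, and Ferraro) can supply at most 5 among them. So no valid schedule exists.

No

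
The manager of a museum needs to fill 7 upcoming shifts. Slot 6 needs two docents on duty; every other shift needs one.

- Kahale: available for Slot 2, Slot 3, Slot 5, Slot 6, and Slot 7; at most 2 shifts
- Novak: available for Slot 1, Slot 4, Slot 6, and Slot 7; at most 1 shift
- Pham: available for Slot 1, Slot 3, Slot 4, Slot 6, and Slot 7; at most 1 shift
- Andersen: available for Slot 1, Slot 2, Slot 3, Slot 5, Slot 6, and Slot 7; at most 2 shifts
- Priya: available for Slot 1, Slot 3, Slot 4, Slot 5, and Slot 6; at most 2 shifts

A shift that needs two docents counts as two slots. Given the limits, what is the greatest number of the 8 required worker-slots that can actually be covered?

Total capacity across all docents is 2+1+1+2+2 = 8, and 8 slots are needed, so at most 8 can be filled.
An assignment achieving 8: Slot 1→Pham, Slot 2→Kahale, Slot 3→Priya, Slot 4→Novak, Slot 5→Kahale, Slot 6→Andersen+Priya, Slot 7→Andersen.
Loads: Kahale 2/2, Novak 1/1, Pham 1/1, Andersen 2/2, Priya 2/2.

8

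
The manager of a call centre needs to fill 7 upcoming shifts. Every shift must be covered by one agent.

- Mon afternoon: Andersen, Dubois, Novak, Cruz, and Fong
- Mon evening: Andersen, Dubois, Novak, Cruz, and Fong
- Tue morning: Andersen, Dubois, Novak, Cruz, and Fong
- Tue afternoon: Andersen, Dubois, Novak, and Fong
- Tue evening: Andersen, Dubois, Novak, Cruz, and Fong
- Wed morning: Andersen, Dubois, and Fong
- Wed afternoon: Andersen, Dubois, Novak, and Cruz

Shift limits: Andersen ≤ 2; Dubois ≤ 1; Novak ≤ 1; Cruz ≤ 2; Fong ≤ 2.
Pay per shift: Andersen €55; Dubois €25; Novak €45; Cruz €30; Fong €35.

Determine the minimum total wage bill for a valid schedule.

Picking the cheapest available agent for each shift independently would cost €175, but that ignores the shift limits.
An optimal schedule: Mon afternoon→Cruz, Mon evening→Fong, Tue morning→Novak, Tue afternoon→Fong, Tue evening→Andersen, Wed morning→Dubois, Wed afternoon→Cruz.
Total: 30 + 35 + 45 + 35 + 55 + 25 + 30 = €255.

€255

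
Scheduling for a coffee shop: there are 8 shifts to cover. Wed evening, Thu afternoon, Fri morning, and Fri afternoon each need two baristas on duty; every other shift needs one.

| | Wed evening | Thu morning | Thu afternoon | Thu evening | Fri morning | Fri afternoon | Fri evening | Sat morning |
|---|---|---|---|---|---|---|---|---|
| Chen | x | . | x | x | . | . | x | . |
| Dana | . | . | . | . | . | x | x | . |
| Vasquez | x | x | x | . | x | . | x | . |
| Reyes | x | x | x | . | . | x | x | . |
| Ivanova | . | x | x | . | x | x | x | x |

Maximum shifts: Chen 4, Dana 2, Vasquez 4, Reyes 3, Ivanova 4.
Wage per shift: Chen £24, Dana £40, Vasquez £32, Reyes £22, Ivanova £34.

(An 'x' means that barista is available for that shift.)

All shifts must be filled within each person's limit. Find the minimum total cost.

£328

Thu evening can only be covered by Chen, so that assignment is forced.
Fri morning can only be covered by Vasquez and Ivanova, so that assignment is forced.
Sat morning can only be covered by Ivanova, so that assignment is forced.
Picking the cheapest available barista for each shift independently would cost £316, but that ignores the shift limits.
An optimal schedule: Wed evening→Reyes+Chen, Thu morning→Reyes, Thu afternoon→Chen+Vasquez, Thu evening→Chen, Fri morning→Vasquez+Ivanova, Fri afternoon→Reyes+Ivanova, Fri evening→Chen, Sat morning→Ivanova.
Total: 22 + 24 + 22 + 24 + 32 + 24 + 32 + 34 + 22 + 34 + 24 + 34 = £328.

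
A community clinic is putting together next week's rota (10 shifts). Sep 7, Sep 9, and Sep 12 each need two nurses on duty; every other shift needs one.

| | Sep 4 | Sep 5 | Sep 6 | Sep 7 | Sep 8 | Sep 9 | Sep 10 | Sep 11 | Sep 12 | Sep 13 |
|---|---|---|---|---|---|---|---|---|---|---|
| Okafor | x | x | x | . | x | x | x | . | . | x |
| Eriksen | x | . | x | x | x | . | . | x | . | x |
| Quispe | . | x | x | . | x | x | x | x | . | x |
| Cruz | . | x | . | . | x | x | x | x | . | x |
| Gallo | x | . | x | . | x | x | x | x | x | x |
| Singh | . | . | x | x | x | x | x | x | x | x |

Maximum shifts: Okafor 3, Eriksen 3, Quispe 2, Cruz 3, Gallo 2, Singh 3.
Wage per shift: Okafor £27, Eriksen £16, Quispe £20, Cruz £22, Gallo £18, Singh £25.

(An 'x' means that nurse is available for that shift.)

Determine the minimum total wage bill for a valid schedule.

£265

Sep 7 can only be covered by Eriksen and Singh, so that assignment is forced.
Sep 12 can only be covered by Gallo and Singh, so that assignment is forced.
Picking the cheapest available nurse for each shift independently would cost £240, but that ignores the shift limits.
An optimal schedule: Sep 4→Eriksen, Sep 5→Quispe, Sep 6→Eriksen, Sep 7→Eriksen+Singh, Sep 8→Cruz, Sep 9→Cruz+Singh, Sep 10→Gallo, Sep 11→Quispe, Sep 12→Gallo+Singh, Sep 13→Cruz.
Total: 16 + 20 + 16 + 16 + 25 + 22 + 22 + 25 + 18 + 20 + 18 + 25 + 22 = £265.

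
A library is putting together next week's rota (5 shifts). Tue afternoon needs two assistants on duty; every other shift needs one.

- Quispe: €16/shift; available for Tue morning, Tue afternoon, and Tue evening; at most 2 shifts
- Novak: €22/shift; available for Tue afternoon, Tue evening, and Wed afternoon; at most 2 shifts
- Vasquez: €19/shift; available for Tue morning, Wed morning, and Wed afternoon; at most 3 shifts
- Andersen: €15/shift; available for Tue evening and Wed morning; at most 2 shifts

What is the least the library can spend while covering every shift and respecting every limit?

€103

Tue afternoon can only be covered by Quispe and Novak, so that assignment is forced.
Picking the cheapest available assistant for each shift independently would cost €103, and that bound is achievable.
An optimal schedule: Tue morning→Quispe, Tue afternoon→Quispe+Novak, Tue evening→Andersen, Wed morning→Andersen, Wed afternoon→Vasquez.
Total: 16 + 16 + 22 + 15 + 15 + 19 = €103.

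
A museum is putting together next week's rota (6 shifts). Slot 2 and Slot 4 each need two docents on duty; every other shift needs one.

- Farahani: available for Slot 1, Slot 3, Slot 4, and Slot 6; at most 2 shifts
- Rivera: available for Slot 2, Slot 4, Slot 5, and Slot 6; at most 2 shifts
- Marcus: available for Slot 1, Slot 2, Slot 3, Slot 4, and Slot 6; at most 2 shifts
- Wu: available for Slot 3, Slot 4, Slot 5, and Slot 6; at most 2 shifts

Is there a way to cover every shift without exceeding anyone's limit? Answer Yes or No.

Slot 2 can only be covered by Rivera and Marcus, so that assignment is forced.
One valid schedule: Slot 1→Farahani, Slot 2→Rivera+Marcus, Slot 3→Farahani, Slot 4→Marcus+Wu, Slot 5→Rivera, Slot 6→Wu.
Loads: Farahani 2/2, Rivera 2/2, Marcus 2/2, Wu 2/2 — all within limits.

Yes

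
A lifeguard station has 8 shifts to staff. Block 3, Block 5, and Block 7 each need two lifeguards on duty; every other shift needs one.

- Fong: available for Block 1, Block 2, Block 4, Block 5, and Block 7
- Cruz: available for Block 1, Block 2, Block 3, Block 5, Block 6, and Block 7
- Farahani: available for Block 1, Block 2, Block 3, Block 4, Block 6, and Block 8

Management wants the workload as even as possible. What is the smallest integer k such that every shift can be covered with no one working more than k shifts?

With 3 lifeguards and 11 worker-slots to fill, someone must work at least ⌈11/3⌉ = 4 shifts, so k ≥ 4.
k = 4 works: Block 1→Fong, Block 2→Farahani, Block 3→Cruz+Farahani, Block 4→Fong, Block 5→Fong+Cruz, Block 6→Cruz, Block 7→Fong+Cruz, Block 8→Farahani.
Loads: Fong 4, Cruz 4, Farahani 3 — all ≤ 4.

4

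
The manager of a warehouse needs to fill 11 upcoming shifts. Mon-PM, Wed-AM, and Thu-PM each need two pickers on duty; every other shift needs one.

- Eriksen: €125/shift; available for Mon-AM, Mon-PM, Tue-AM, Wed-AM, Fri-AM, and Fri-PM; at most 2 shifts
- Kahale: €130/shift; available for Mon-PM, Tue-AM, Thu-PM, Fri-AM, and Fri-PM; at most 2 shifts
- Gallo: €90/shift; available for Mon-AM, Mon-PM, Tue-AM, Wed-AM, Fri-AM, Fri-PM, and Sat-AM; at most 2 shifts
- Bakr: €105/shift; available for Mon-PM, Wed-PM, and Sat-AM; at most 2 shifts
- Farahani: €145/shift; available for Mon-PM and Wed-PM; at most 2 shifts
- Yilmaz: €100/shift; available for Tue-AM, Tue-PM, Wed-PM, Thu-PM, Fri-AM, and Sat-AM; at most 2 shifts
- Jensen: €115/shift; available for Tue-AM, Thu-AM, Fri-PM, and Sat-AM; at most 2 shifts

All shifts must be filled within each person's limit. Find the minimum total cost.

Tue-PM can only be covered by Yilmaz, so that assignment is forced.
Wed-AM can only be covered by Eriksen and Gallo, so that assignment is forced.
Thu-AM can only be covered by Jensen, so that assignment is forced.
Picking the cheapest available picker for each shift independently would cost €1405, but that ignores the shift limits.
An optimal schedule: Mon-AM→Eriksen, Mon-PM→Bakr+Farahani, Tue-AM→Jensen, Tue-PM→Yilmaz, Wed-AM→Eriksen+Gallo, Wed-PM→Farahani, Thu-AM→Jensen, Thu-PM→Kahale+Yilmaz, Fri-AM→Kahale, Fri-PM→Gallo, Sat-AM→Bakr.
Total: 125 + 105 + 145 + 115 + 100 + 125 + 90 + 145 + 115 + 130 + 100 + 130 + 90 + 105 = €1620.

€1620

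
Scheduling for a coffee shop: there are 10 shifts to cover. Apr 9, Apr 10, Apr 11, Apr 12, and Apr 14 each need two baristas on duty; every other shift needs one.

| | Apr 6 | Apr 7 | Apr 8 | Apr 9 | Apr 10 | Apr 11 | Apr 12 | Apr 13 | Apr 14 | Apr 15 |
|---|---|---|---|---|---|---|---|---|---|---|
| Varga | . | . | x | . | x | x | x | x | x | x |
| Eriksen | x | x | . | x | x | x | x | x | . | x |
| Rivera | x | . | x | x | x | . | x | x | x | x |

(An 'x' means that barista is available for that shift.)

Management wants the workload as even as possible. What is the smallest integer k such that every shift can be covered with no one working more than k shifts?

5

With 3 baristas and 15 worker-slots to fill, someone must work at least ⌈15/3⌉ = 5 shifts, so k ≥ 5.
k = 5 works: Apr 6→Eriksen, Apr 7→Eriksen, Apr 8→Varga, Apr 9→Eriksen+Rivera, Apr 10→Varga+Eriksen, Apr 11→Varga+Eriksen, Apr 12→Varga+Rivera, Apr 13→Rivera, Apr 14→Varga+Rivera, Apr 15→Rivera.
Loads: Varga 5, Eriksen 5, Rivera 5 — all ≤ 5.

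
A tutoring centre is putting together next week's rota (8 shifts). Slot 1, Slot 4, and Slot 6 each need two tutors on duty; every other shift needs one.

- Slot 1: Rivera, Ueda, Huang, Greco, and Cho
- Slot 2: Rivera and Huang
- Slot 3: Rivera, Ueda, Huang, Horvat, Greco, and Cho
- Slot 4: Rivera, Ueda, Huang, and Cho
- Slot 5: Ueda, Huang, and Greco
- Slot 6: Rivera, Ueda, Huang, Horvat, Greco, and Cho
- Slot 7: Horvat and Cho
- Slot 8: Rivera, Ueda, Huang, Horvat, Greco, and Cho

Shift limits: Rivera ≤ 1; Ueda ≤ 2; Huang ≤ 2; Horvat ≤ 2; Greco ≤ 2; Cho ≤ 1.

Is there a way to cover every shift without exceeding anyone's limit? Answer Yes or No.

Total capacity is 1+2+2+2+2+1 = 10 but 11 worker-slots are needed — infeasible.

No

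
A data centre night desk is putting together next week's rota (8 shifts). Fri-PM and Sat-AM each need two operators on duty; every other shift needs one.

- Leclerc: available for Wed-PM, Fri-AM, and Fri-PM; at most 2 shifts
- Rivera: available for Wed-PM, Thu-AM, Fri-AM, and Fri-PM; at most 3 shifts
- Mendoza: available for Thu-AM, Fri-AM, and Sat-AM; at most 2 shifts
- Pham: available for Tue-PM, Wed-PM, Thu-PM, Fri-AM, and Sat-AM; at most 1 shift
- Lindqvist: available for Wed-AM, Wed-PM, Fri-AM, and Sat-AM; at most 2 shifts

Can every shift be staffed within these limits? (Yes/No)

Total capacity is 10 and 10 slots are needed, so capacity alone doesn't rule it out.
Shifts {Tue-PM, Thu-PM} need 2 worker-slots in total, but the operators available for any of those shifts (Pham) can supply at most 1 among them. So no valid schedule exists.

No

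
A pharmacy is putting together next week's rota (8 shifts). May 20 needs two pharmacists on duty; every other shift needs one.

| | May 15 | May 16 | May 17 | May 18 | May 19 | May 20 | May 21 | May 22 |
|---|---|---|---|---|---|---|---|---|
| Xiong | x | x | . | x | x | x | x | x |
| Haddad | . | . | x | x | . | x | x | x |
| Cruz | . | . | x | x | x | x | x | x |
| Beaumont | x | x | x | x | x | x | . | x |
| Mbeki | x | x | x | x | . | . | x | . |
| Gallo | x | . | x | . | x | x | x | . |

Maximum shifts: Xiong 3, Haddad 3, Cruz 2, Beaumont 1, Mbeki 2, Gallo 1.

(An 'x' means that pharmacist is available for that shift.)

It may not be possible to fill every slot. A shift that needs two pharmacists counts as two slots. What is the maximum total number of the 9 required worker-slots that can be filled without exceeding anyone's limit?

9

Total capacity across all pharmacists is 3+3+2+1+2+1 = 12, and 9 slots are needed, so at most 9 can be filled.
An assignment achieving 9: May 15→Xiong, May 16→Xiong, May 17→Haddad, May 18→Haddad, May 19→Xiong, May 20→Cruz+Beaumont, May 21→Cruz, May 22→Haddad.
Loads: Xiong 3/3, Haddad 3/3, Cruz 2/2, Beaumont 1/1, Mbeki 0/2, Gallo 0/1.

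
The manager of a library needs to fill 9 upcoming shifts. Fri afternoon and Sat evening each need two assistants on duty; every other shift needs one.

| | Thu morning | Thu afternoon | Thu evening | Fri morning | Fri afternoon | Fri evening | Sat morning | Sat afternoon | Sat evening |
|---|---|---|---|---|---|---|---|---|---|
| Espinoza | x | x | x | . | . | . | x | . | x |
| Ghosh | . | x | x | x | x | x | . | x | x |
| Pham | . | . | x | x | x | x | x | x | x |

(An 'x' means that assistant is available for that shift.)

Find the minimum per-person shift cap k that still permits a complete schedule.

With 3 assistants and 11 worker-slots to fill, someone must work at least ⌈11/3⌉ = 4 shifts, so k ≥ 4.
k = 4 works: Thu morning→Espinoza, Thu afternoon→Espinoza, Thu evening→Pham, Fri morning→Ghosh, Fri afternoon→Ghosh+Pham, Fri evening→Ghosh, Sat morning→Espinoza, Sat afternoon→Ghosh, Sat evening→Espinoza+Pham.
Loads: Espinoza 4, Ghosh 4, Pham 3 — all ≤ 4.

4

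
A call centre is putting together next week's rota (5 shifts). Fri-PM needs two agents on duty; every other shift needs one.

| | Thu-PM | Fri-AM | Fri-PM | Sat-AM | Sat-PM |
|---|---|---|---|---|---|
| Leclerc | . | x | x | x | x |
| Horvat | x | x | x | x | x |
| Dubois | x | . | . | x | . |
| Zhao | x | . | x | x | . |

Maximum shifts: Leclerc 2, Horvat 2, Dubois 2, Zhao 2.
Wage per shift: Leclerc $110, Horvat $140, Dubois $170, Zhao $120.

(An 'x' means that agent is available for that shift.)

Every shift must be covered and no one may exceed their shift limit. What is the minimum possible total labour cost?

Picking the cheapest available agent for each shift independently would cost $680, but that ignores the shift limits.
An optimal schedule: Thu-PM→Zhao, Fri-AM→Leclerc, Fri-PM→Zhao+Horvat, Sat-AM→Horvat, Sat-PM→Leclerc.
Total: 120 + 110 + 120 + 140 + 140 + 110 = $740.

$740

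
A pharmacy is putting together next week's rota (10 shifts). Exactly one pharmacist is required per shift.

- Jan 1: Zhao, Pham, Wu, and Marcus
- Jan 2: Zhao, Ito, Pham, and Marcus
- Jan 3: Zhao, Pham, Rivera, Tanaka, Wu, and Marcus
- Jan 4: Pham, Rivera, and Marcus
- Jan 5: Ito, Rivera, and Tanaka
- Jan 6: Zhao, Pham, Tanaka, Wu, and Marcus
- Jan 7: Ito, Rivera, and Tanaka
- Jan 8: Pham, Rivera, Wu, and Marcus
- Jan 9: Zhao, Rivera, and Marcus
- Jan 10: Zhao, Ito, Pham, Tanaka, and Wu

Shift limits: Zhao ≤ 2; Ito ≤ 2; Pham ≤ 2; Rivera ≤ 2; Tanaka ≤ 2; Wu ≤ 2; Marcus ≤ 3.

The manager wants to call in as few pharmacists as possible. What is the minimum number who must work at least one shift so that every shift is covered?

5

10 slots to fill and no one can take more than 3, so at least ⌈10/3⌉ = 4 pharmacists are needed.
Any 4 pharmacists together have capacity at most 3+2+2+2 = 9 < 10 slots, so 4 can never suffice.
Zhao, Ito, Pham, Rivera, and Tanaka alone can cover everything: Jan 1→Zhao, Jan 2→Ito, Jan 3→Rivera, Jan 4→Pham, Jan 5→Ito, Jan 6→Tanaka, Jan 7→Rivera, Jan 8→Pham, Jan 9→Zhao, Jan 10→Tanaka.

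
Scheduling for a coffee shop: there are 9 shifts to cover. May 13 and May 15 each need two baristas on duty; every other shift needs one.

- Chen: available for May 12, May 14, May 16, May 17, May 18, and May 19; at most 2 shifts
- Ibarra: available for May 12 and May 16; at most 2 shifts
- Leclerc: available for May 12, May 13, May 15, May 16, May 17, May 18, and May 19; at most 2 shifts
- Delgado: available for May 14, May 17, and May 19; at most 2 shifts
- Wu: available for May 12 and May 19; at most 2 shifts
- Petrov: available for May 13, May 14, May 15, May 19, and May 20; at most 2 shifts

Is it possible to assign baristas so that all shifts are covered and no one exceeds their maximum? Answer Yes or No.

No

Total capacity is 12 and 11 slots are needed, so capacity alone doesn't rule it out.
Shifts {May 13, May 15, May 20} need 5 worker-slots in total, but the baristas available for any of those shifts (Leclerc and Petrov) can supply at most 4 among them. So no valid schedule exists.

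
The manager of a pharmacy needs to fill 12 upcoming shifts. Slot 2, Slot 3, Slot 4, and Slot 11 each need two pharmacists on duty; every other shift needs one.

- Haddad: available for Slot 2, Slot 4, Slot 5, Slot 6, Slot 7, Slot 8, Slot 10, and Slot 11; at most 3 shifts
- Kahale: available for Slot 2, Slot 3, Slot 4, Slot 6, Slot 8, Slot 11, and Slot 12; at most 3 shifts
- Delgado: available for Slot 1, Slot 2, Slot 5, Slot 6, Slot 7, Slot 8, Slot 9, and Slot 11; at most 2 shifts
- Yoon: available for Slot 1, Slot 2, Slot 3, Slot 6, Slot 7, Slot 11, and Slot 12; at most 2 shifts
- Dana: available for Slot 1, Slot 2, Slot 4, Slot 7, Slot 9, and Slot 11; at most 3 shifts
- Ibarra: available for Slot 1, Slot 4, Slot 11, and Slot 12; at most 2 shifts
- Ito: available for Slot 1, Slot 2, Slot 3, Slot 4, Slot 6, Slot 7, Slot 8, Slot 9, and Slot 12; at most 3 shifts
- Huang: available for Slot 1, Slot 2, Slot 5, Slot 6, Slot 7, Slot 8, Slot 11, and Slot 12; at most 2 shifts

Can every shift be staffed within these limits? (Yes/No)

Slot 10 can only be covered by Haddad, so that assignment is forced.
One valid schedule: Slot 1→Delgado, Slot 2→Dana+Ito, Slot 3→Kahale+Yoon, Slot 4→Dana+Ibarra, Slot 5→Haddad, Slot 6→Kahale, Slot 7→Yoon, Slot 8→Haddad, Slot 9→Delgado, Slot 10→Haddad, Slot 11→Dana+Ibarra, Slot 12→Kahale.
Loads: Haddad 3/3, Kahale 3/3, Delgado 2/2, Yoon 2/2, Dana 3/3, Ibarra 2/2, Ito 1/3, Huang 0/2 — all within limits.

Yes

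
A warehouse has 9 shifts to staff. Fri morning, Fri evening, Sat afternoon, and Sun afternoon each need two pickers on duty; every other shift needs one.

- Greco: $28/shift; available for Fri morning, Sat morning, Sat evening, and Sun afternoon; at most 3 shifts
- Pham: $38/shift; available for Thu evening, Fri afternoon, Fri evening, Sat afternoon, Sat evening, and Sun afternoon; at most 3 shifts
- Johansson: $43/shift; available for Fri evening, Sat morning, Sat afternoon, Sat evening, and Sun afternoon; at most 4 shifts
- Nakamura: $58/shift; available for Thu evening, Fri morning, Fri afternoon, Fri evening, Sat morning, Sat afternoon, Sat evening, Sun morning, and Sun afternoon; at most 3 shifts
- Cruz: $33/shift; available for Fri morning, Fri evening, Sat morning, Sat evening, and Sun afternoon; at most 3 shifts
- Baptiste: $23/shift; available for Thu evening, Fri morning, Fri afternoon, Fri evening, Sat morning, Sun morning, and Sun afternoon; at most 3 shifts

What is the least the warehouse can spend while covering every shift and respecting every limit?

Picking the cheapest available picker for each shift independently would cost $359, but that ignores the shift limits.
An optimal schedule: Thu evening→Baptiste, Fri morning→Greco+Cruz, Fri afternoon→Baptiste, Fri evening→Cruz+Pham, Sat morning→Greco, Sat afternoon→Pham+Johansson, Sat evening→Greco, Sun morning→Baptiste, Sun afternoon→Cruz+Pham.
Total: 23 + 28 + 33 + 23 + 33 + 38 + 28 + 38 + 43 + 28 + 23 + 33 + 38 = $409.

$409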